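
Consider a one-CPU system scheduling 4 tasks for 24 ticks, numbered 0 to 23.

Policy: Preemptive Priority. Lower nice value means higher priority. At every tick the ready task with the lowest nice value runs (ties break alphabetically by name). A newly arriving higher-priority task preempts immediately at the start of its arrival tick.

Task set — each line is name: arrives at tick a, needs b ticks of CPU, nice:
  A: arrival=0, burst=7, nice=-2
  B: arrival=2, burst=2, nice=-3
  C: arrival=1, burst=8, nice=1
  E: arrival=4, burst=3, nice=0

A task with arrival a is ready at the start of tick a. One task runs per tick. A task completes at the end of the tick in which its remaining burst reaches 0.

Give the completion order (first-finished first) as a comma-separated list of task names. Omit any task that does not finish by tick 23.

t=0: ready={A} → run A
t=1: ready={A,C} → run A
t=2: ready={A,B,C} → run B
t=3: ready={A,B,C} → run B
t=4: ready={A,C,E} → run A
t=5: ready={A,C,E} → run A
t=6: ready={A,C,E} → run A
t=7: ready={A,C,E} → run A
t=8: ready={A,C,E} → run A
t=9: ready={C,E} → run E
t=10: ready={C,E} → run E
t=11: ready={C,E} → run E
t=12: ready={C} → run C
t=13: ready={C} → run C
t=14: ready={C} → run C
t=15: ready={C} → run C
t=16: ready={C} → run C
t=17: ready={C} → run C
t=18: ready={C} → run C
t=19: ready={C} → run C
t=20: (idle)
t=21: (idle)
t=22: (idle)
t=23: (idle)

completion order = B, A, E, C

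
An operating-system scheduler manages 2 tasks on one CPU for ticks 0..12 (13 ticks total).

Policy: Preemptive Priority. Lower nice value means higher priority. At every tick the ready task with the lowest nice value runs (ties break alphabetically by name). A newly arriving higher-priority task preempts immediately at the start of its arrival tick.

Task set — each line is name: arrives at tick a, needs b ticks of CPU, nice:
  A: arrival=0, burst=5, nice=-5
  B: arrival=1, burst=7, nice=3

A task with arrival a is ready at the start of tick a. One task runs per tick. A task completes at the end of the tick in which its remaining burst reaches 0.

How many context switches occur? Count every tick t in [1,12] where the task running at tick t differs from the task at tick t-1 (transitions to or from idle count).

t=0: ready={A} → run A
t=1: ready={A,B} → run A
t=2: ready={A,B} → run A
t=3: ready={A,B} → run A
t=4: ready={A,B} → run A
t=5: ready={B} → run B
t=6: ready={B} → run B
t=7: ready={B} → run B
t=8: ready={B} → run B
t=9: ready={B} → run B
t=10: ready={B} → run B
t=11: ready={B} → run B
t=12: (idle)

context switches = 2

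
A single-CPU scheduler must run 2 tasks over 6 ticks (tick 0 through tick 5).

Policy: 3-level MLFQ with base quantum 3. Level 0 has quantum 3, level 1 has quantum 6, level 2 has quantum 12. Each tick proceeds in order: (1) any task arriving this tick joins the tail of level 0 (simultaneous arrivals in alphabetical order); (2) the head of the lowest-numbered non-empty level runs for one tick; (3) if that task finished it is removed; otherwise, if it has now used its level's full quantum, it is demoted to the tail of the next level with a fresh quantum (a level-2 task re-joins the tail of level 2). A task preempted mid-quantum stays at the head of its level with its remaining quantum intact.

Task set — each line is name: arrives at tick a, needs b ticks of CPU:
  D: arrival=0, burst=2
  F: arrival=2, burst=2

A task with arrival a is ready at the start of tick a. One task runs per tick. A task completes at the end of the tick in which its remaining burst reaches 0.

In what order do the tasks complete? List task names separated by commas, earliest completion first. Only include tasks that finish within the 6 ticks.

t=0: L0/L1/L2 = D/-/- → run D
t=1: L0/L1/L2 = D/-/- → run D
t=2: L0/L1/L2 = F/-/- → run F
t=3: L0/L1/L2 = F/-/- → run F
t=4: (idle)
t=5: (idle)

completion order = D, F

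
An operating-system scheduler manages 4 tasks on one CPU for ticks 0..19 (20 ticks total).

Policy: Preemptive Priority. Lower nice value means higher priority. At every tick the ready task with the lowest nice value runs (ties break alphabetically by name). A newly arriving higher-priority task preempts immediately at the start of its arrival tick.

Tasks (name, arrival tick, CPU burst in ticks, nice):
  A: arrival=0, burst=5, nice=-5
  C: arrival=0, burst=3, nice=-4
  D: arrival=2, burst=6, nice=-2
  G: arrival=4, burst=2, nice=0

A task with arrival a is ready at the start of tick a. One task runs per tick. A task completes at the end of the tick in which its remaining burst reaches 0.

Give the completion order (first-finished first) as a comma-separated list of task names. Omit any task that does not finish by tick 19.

t=0: ready={A,C} → run A
t=1: ready={A,C} → run A
t=2: ready={A,C,D} → run A
t=3: ready={A,C,D} → run A
t=4: ready={A,C,D,G} → run A
t=5: ready={C,D,G} → run C
t=6: ready={C,D,G} → run C
t=7: ready={C,D,G} → run C
t=8: ready={D,G} → run D
t=9: ready={D,G} → run D
t=10: ready={D,G} → run D
t=11: ready={D,G} → run D
t=12: ready={D,G} → run D
t=13: ready={D,G} → run D
t=14: ready={G} → run G
t=15: ready={G} → run G
t=16: (idle)
t=17: (idle)
t=18: (idle)
t=19: (idle)

completion order = A, C, D, G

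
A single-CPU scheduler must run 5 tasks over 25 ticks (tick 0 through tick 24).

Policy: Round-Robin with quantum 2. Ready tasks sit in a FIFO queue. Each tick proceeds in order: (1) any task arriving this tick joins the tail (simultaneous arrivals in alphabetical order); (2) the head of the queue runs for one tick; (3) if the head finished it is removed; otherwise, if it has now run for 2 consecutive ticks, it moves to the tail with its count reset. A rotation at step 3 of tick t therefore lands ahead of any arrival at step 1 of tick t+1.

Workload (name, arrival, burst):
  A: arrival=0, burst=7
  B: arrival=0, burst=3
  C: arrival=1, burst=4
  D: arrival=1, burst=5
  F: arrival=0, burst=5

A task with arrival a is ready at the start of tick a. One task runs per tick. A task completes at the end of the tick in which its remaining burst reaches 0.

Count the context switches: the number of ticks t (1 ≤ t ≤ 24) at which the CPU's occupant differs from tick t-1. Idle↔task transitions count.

t=0: queue=[A,B,F] q_used=0 → run A
t=1: queue=[A,B,F,C,D] q_used=1 → run A
t=2: queue=[B,F,C,D,A] q_used=0 → run B
t=3: queue=[B,F,C,D,A] q_used=1 → run B
t=4: queue=[F,C,D,A,B] q_used=0 → run F
t=5: queue=[F,C,D,A,B] q_used=1 → run F
t=6: queue=[C,D,A,B,F] q_used=0 → run C
t=7: queue=[C,D,A,B,F] q_used=1 → run C
t=8: queue=[D,A,B,F,C] q_used=0 → run D
t=9: queue=[D,A,B,F,C] q_used=1 → run D
t=10: queue=[A,B,F,C,D] q_used=0 → run A
t=11: queue=[A,B,F,C,D] q_used=1 → run A
t=12: queue=[B,F,C,D,A] q_used=0 → run B
t=13: queue=[F,C,D,A] q_used=0 → run F
t=14: queue=[F,C,D,A] q_used=1 → run F
t=15: queue=[C,D,A,F] q_used=0 → run C
t=16: queue=[C,D,A,F] q_used=1 → run C
t=17: queue=[D,A,F] q_used=0 → run D
t=18: queue=[D,A,F] q_used=1 → run D
t=19: queue=[A,F,D] q_used=0 → run A
t=20: queue=[A,F,D] q_used=1 → run A
t=21: queue=[F,D,A] q_used=0 → run F
t=22: queue=[D,A] q_used=0 → run D
t=23: queue=[A] q_used=0 → run A
t=24: (idle)

context switches = 14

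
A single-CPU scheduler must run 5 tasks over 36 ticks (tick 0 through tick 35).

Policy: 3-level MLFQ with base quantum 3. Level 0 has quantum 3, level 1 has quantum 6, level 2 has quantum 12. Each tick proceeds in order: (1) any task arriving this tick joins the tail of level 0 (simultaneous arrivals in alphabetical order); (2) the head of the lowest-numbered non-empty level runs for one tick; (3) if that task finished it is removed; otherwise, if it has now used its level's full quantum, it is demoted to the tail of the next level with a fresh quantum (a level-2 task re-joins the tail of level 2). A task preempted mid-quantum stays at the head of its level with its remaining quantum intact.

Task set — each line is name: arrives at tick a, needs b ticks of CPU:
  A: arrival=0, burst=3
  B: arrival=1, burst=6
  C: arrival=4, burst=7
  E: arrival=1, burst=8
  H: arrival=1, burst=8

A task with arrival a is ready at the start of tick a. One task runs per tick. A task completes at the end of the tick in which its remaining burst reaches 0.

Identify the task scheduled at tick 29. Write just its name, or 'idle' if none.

running at tick 29 = C

t=0: L0/L1/L2 = A/-/- → run A
t=1: L0/L1/L2 = ABEH/-/- → run A
t=2: L0/L1/L2 = ABEH/-/- → run A
t=3: L0/L1/L2 = BEH/-/- → run B
t=4: L0/L1/L2 = BEHC/-/- → run B
t=5: L0/L1/L2 = BEHC/-/- → run B
t=6: L0/L1/L2 = EHC/B/- → run E
t=7: L0/L1/L2 = EHC/B/- → run E
t=8: L0/L1/L2 = EHC/B/- → run E
t=9: L0/L1/L2 = HC/BE/- → run H
t=10: L0/L1/L2 = HC/BE/- → run H
t=11: L0/L1/L2 = HC/BE/- → run H
t=12: L0/L1/L2 = C/BEH/- → run C
t=13: L0/L1/L2 = C/BEH/- → run C
t=14: L0/L1/L2 = C/BEH/- → run C
t=15: L0/L1/L2 = -/BEHC/- → run B
t=16: L0/L1/L2 = -/BEHC/- → run B
t=17: L0/L1/L2 = -/BEHC/- → run B
t=18: L0/L1/L2 = -/EHC/- → run E
t=19: L0/L1/L2 = -/EHC/- → run E
t=20: L0/L1/L2 = -/EHC/- → run E
t=21: L0/L1/L2 = -/EHC/- → run E
t=22: L0/L1/L2 = -/EHC/- → run E
t=23: L0/L1/L2 = -/HC/- → run H
t=24: L0/L1/L2 = -/HC/- → run H
t=25: L0/L1/L2 = -/HC/- → run H
t=26: L0/L1/L2 = -/HC/- → run H
t=27: L0/L1/L2 = -/HC/- → run H
t=28: L0/L1/L2 = -/C/- → run C
t=29: L0/L1/L2 = -/C/- → run C
t=30: L0/L1/L2 = -/C/- → run C
t=31: L0/L1/L2 = -/C/- → run C
t=32: (idle)
t=33: (idle)
t=34: (idle)
t=35: (idle)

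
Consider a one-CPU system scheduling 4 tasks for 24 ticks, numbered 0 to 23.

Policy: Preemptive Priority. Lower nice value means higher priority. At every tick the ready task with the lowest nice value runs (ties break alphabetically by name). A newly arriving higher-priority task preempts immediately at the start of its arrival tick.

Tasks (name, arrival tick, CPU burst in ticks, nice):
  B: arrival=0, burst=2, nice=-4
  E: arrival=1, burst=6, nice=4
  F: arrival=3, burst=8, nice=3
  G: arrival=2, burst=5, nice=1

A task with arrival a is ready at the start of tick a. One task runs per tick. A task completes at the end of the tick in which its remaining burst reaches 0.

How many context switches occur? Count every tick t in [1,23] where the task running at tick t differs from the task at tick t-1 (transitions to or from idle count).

context switches = 4

t=0: ready={B} → run B
t=1: ready={B,E} → run B
t=2: ready={E,G} → run G
t=3: ready={E,F,G} → run G
t=4: ready={E,F,G} → run G
t=5: ready={E,F,G} → run G
t=6: ready={E,F,G} → run G
t=7: ready={E,F} → run F
t=8: ready={E,F} → run F
t=9: ready={E,F} → run F
t=10: ready={E,F} → run F
t=11: ready={E,F} → run F
t=12: ready={E,F} → run F
t=13: ready={E,F} → run F
t=14: ready={E,F} → run F
t=15: ready={E} → run E
t=16: ready={E} → run E
t=17: ready={E} → run E
t=18: ready={E} → run E
t=19: ready={E} → run E
t=20: ready={E} → run E
t=21: (idle)
t=22: (idle)
t=23: (idle)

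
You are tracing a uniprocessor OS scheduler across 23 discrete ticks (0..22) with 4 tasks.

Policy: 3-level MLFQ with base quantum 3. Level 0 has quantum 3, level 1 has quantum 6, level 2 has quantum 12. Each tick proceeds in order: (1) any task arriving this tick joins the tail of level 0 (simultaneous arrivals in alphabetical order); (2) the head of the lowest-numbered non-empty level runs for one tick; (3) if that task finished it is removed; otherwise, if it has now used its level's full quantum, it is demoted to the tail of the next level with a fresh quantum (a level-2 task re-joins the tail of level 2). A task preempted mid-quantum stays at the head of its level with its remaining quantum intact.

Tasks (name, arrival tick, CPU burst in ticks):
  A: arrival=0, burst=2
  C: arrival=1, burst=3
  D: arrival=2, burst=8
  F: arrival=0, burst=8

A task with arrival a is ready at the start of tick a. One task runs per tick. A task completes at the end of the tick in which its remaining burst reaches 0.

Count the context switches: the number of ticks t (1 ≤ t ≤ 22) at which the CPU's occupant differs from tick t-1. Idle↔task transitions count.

t=0: L0/L1/L2 = AF/-/- → run A
t=1: L0/L1/L2 = AFC/-/- → run A
t=2: L0/L1/L2 = FCD/-/- → run F
t=3: L0/L1/L2 = FCD/-/- → run F
t=4: L0/L1/L2 = FCD/-/- → run F
t=5: L0/L1/L2 = CD/F/- → run C
t=6: L0/L1/L2 = CD/F/- → run C
t=7: L0/L1/L2 = CD/F/- → run C
t=8: L0/L1/L2 = D/F/- → run D
t=9: L0/L1/L2 = D/F/- → run D
t=10: L0/L1/L2 = D/F/- → run D
t=11: L0/L1/L2 = -/FD/- → run F
t=12: L0/L1/L2 = -/FD/- → run F
t=13: L0/L1/L2 = -/FD/- → run F
t=14: L0/L1/L2 = -/FD/- → run F
t=15: L0/L1/L2 = -/FD/- → run F
t=16: L0/L1/L2 = -/D/- → run D
t=17: L0/L1/L2 = -/D/- → run D
t=18: L0/L1/L2 = -/D/- → run D
t=19: L0/L1/L2 = -/D/- → run D
t=20: L0/L1/L2 = -/D/- → run D
t=21: (idle)
t=22: (idle)

context switches = 6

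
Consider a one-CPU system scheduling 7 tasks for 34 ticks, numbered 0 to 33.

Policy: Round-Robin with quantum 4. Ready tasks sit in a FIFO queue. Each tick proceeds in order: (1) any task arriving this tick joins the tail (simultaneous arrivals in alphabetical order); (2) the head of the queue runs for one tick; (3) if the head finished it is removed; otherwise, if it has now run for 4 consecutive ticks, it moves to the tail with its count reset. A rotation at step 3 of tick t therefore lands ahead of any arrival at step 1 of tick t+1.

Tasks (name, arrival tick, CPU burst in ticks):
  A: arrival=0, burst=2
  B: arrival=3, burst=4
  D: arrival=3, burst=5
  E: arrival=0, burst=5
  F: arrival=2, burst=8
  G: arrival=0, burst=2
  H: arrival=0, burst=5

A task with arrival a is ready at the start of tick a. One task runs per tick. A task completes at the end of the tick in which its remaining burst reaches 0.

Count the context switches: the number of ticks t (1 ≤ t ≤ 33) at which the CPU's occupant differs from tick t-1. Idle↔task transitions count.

context switches = 11

t=0: queue=[A,E,G,H] q_used=0 → run A
t=1: queue=[A,E,G,H] q_used=1 → run A
t=2: queue=[E,G,H,F] q_used=0 → run E
t=3: queue=[E,G,H,F,B,D] q_used=1 → run E
t=4: queue=[E,G,H,F,B,D] q_used=2 → run E
t=5: queue=[E,G,H,F,B,D] q_used=3 → run E
t=6: queue=[G,H,F,B,D,E] q_used=0 → run G
t=7: queue=[G,H,F,B,D,E] q_used=1 → run G
t=8: queue=[H,F,B,D,E] q_used=0 → run H
t=9: queue=[H,F,B,D,E] q_used=1 → run H
t=10: queue=[H,F,B,D,E] q_used=2 → run H
t=11: queue=[H,F,B,D,E] q_used=3 → run H
t=12: queue=[F,B,D,E,H] q_used=0 → run F
t=13: queue=[F,B,D,E,H] q_used=1 → run F
t=14: queue=[F,B,D,E,H] q_used=2 → run F
t=15: queue=[F,B,D,E,H] q_used=3 → run F
t=16: queue=[B,D,E,H,F] q_used=0 → run B
t=17: queue=[B,D,E,H,F] q_used=1 → run B
t=18: queue=[B,D,E,H,F] q_used=2 → run B
t=19: queue=[B,D,E,H,F] q_used=3 → run B
t=20: queue=[D,E,H,F] q_used=0 → run D
t=21: queue=[D,E,H,F] q_used=1 → run D
t=22: queue=[D,E,H,F] q_used=2 → run D
t=23: queue=[D,E,H,F] q_used=3 → run D
t=24: queue=[E,H,F,D] q_used=0 → run E
t=25: queue=[H,F,D] q_used=0 → run H
t=26: queue=[F,D] q_used=0 → run F
t=27: queue=[F,D] q_used=1 → run F
t=28: queue=[F,D] q_used=2 → run F
t=29: queue=[F,D] q_used=3 → run F
t=30: queue=[D] q_used=0 → run D
t=31: (idle)
t=32: (idle)
t=33: (idle)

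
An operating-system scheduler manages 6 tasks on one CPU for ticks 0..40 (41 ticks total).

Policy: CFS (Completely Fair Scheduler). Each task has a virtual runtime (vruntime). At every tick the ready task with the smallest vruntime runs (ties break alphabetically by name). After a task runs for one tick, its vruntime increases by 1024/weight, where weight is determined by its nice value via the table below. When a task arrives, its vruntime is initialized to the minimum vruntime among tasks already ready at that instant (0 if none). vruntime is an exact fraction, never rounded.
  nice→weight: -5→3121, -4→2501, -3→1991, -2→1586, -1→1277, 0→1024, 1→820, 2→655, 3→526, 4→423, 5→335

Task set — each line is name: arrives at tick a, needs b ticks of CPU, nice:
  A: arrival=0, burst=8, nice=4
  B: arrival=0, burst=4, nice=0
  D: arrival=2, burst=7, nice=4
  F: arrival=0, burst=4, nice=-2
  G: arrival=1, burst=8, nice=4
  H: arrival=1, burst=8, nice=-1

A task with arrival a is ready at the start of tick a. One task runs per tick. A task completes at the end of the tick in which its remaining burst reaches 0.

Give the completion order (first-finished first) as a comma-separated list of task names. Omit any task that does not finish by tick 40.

t=0: vr[A=0 B=0 F=0] → run A
t=1: vr[A=1024/423 B=0 F=0 G=0 H=0] → run B
t=2: vr[A=1024/423 B=1 D=0 F=0 G=0 H=0] → run D
t=3: vr[A=1024/423 B=1 D=1024/423 F=0 G=0 H=0] → run F
t=4: vr[A=1024/423 B=1 D=1024/423 F=512/793 G=0 H=0] → run G
t=5: vr[A=1024/423 B=1 D=1024/423 F=512/793 G=1024/423 H=0] → run H
t=6: vr[A=1024/423 B=1 D=1024/423 F=512/793 G=1024/423 H=1024/1277] → run F
t=7: vr[A=1024/423 B=1 D=1024/423 F=1024/793 G=1024/423 H=1024/1277] → run H
t=8: vr[A=1024/423 B=1 D=1024/423 F=1024/793 G=1024/423 H=2048/1277] → run B
t=9: vr[A=1024/423 B=2 D=1024/423 F=1024/793 G=1024/423 H=2048/1277] → run F
t=10: vr[A=1024/423 B=2 D=1024/423 F=1536/793 G=1024/423 H=2048/1277] → run H
t=11: vr[A=1024/423 B=2 D=1024/423 F=1536/793 G=1024/423 H=3072/1277] → run F
t=12: vr[A=1024/423 B=2 D=1024/423 G=1024/423 H=3072/1277] → run B
t=13: vr[A=1024/423 B=3 D=1024/423 G=1024/423 H=3072/1277] → run H
t=14: vr[A=1024/423 B=3 D=1024/423 G=1024/423 H=4096/1277] → run A
t=15: vr[A=2048/423 B=3 D=1024/423 G=1024/423 H=4096/1277] → run D
t=16: vr[A=2048/423 B=3 D=2048/423 G=1024/423 H=4096/1277] → run G
t=17: vr[A=2048/423 B=3 D=2048/423 G=2048/423 H=4096/1277] → run B
t=18: vr[A=2048/423 D=2048/423 G=2048/423 H=4096/1277] → run H
t=19: vr[A=2048/423 D=2048/423 G=2048/423 H=5120/1277] → run H
t=20: vr[A=2048/423 D=2048/423 G=2048/423 H=6144/1277] → run H
t=21: vr[A=2048/423 D=2048/423 G=2048/423 H=7168/1277] → run A
t=22: vr[A=1024/141 D=2048/423 G=2048/423 H=7168/1277] → run D
t=23: vr[A=1024/141 D=1024/141 G=2048/423 H=7168/1277] → run G
t=24: vr[A=1024/141 D=1024/141 G=1024/141 H=7168/1277] → run H
t=25: vr[A=1024/141 D=1024/141 G=1024/141] → run A
t=26: vr[A=4096/423 D=1024/141 G=1024/141] → run D
t=27: vr[A=4096/423 D=4096/423 G=1024/141] → run G
t=28: vr[A=4096/423 D=4096/423 G=4096/423] → run A
t=29: vr[A=5120/423 D=4096/423 G=4096/423] → run D
t=30: vr[A=5120/423 D=5120/423 G=4096/423] → run G
t=31: vr[A=5120/423 D=5120/423 G=5120/423] → run A
t=32: vr[A=2048/141 D=5120/423 G=5120/423] → run D
t=33: vr[A=2048/141 D=2048/141 G=5120/423] → run G
t=34: vr[A=2048/141 D=2048/141 G=2048/141] → run A
t=35: vr[A=7168/423 D=2048/141 G=2048/141] → run D
t=36: vr[A=7168/423 G=2048/141] → run G
t=37: vr[A=7168/423 G=7168/423] → run A
t=38: vr[G=7168/423] → run G
t=39: (idle)
t=40: (idle)

completion order = F, B, H, D, A, G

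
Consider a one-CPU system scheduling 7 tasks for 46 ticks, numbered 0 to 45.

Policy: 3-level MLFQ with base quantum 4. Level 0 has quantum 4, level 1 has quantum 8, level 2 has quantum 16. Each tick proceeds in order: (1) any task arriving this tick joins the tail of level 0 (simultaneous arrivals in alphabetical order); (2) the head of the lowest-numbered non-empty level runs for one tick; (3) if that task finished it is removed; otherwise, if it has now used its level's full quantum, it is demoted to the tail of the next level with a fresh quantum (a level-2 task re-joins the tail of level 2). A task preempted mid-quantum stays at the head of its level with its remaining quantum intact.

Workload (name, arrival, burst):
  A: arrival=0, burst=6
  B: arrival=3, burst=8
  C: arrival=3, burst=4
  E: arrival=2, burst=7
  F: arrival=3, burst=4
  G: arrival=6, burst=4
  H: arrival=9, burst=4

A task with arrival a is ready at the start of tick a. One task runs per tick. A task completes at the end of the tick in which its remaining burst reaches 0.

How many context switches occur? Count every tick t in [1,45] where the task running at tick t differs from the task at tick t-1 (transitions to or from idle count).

t=0: L0/L1/L2 = A/-/- → run A
t=1: L0/L1/L2 = A/-/- → run A
t=2: L0/L1/L2 = AE/-/- → run A
t=3: L0/L1/L2 = AEBCF/-/- → run A
t=4: L0/L1/L2 = EBCF/A/- → run E
t=5: L0/L1/L2 = EBCF/A/- → run E
t=6: L0/L1/L2 = EBCFG/A/- → run E
t=7: L0/L1/L2 = EBCFG/A/- → run E
t=8: L0/L1/L2 = BCFG/AE/- → run B
t=9: L0/L1/L2 = BCFGH/AE/- → run B
t=10: L0/L1/L2 = BCFGH/AE/- → run B
t=11: L0/L1/L2 = BCFGH/AE/- → run B
t=12: L0/L1/L2 = CFGH/AEB/- → run C
t=13: L0/L1/L2 = CFGH/AEB/- → run C
t=14: L0/L1/L2 = CFGH/AEB/- → run C
t=15: L0/L1/L2 = CFGH/AEB/- → run C
t=16: L0/L1/L2 = FGH/AEB/- → run F
t=17: L0/L1/L2 = FGH/AEB/- → run F
t=18: L0/L1/L2 = FGH/AEB/- → run F
t=19: L0/L1/L2 = FGH/AEB/- → run F
t=20: L0/L1/L2 = GH/AEB/- → run G
t=21: L0/L1/L2 = GH/AEB/- → run G
t=22: L0/L1/L2 = GH/AEB/- → run G
t=23: L0/L1/L2 = GH/AEB/- → run G
t=24: L0/L1/L2 = H/AEB/- → run H
t=25: L0/L1/L2 = H/AEB/- → run H
t=26: L0/L1/L2 = H/AEB/- → run H
t=27: L0/L1/L2 = H/AEB/- → run H
t=28: L0/L1/L2 = -/AEB/- → run A
t=29: L0/L1/L2 = -/AEB/- → run A
t=30: L0/L1/L2 = -/EB/- → run E
t=31: L0/L1/L2 = -/EB/- → run E
t=32: L0/L1/L2 = -/EB/- → run E
t=33: L0/L1/L2 = -/B/- → run B
t=34: L0/L1/L2 = -/B/- → run B
t=35: L0/L1/L2 = -/B/- → run B
t=36: L0/L1/L2 = -/B/- → run B
t=37: (idle)
t=38: (idle)
t=39: (idle)
t=40: (idle)
t=41: (idle)
t=42: (idle)
t=43: (idle)
t=44: (idle)
t=45: (idle)

context switches = 10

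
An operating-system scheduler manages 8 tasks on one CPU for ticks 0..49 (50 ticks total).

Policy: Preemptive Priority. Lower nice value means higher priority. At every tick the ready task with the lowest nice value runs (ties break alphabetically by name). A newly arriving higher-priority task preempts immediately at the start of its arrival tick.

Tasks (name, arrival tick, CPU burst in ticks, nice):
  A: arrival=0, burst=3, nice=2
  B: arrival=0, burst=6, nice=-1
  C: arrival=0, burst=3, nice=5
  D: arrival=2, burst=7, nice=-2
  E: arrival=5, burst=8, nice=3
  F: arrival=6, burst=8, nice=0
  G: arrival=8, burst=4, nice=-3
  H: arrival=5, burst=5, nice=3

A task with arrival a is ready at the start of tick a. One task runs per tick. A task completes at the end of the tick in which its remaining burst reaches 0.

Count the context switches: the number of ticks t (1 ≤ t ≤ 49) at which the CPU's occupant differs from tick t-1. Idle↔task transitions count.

t=0: ready={A,B,C} → run B
t=1: ready={A,B,C} → run B
t=2: ready={A,B,C,D} → run D
t=3: ready={A,B,C,D} → run D
t=4: ready={A,B,C,D} → run D
t=5: ready={A,B,C,D,E,H} → run D
t=6: ready={A,B,C,D,E,F,H} → run D
t=7: ready={A,B,C,D,E,F,H} → run D
t=8: ready={A,B,C,D,E,F,G,H} → run G
t=9: ready={A,B,C,D,E,F,G,H} → run G
t=10: ready={A,B,C,D,E,F,G,H} → run G
t=11: ready={A,B,C,D,E,F,G,H} → run G
t=12: ready={A,B,C,D,E,F,H} → run D
t=13: ready={A,B,C,E,F,H} → run B
t=14: ready={A,B,C,E,F,H} → run B
t=15: ready={A,B,C,E,F,H} → run B
t=16: ready={A,B,C,E,F,H} → run B
t=17: ready={A,C,E,F,H} → run F
t=18: ready={A,C,E,F,H} → run F
t=19: ready={A,C,E,F,H} → run F
t=20: ready={A,C,E,F,H} → run F
t=21: ready={A,C,E,F,H} → run F
t=22: ready={A,C,E,F,H} → run F
t=23: ready={A,C,E,F,H} → run F
t=24: ready={A,C,E,F,H} → run F
t=25: ready={A,C,E,H} → run A
t=26: ready={A,C,E,H} → run A
t=27: ready={A,C,E,H} → run A
t=28: ready={C,E,H} → run E
t=29: ready={C,E,H} → run E
t=30: ready={C,E,H} → run E
t=31: ready={C,E,H} → run E
t=32: ready={C,E,H} → run E
t=33: ready={C,E,H} → run E
t=34: ready={C,E,H} → run E
t=35: ready={C,E,H} → run E
t=36: ready={C,H} → run H
t=37: ready={C,H} → run H
t=38: ready={C,H} → run H
t=39: ready={C,H} → run H
t=40: ready={C,H} → run H
t=41: ready={C} → run C
t=42: ready={C} → run C
t=43: ready={C} → run C
t=44: (idle)
t=45: (idle)
t=46: (idle)
t=47: (idle)
t=48: (idle)
t=49: (idle)

context switches = 10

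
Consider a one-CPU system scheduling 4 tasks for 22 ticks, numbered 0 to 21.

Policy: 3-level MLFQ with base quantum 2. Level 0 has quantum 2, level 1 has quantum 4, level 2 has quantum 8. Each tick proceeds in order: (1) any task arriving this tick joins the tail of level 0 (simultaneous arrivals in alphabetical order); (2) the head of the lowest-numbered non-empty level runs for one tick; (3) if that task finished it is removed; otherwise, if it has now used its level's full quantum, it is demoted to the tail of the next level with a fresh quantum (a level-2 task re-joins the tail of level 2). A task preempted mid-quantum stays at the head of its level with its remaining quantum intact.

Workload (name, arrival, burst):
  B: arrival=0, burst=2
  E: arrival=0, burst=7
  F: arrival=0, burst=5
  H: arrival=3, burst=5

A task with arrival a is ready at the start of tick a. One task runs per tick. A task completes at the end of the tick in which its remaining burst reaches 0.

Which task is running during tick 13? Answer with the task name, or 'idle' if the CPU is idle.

running at tick 13 = F

t=0: L0/L1/L2 = BEF/-/- → run B
t=1: L0/L1/L2 = BEF/-/- → run B
t=2: L0/L1/L2 = EF/-/- → run E
t=3: L0/L1/L2 = EFH/-/- → run E
t=4: L0/L1/L2 = FH/E/- → run F
t=5: L0/L1/L2 = FH/E/- → run F
t=6: L0/L1/L2 = H/EF/- → run H
t=7: L0/L1/L2 = H/EF/- → run H
t=8: L0/L1/L2 = -/EFH/- → run E
t=9: L0/L1/L2 = -/EFH/- → run E
t=10: L0/L1/L2 = -/EFH/- → run E
t=11: L0/L1/L2 = -/EFH/- → run E
t=12: L0/L1/L2 = -/FH/E → run F
t=13: L0/L1/L2 = -/FH/E → run F
t=14: L0/L1/L2 = -/FH/E → run F
t=15: L0/L1/L2 = -/H/E → run H
t=16: L0/L1/L2 = -/H/E → run H
t=17: L0/L1/L2 = -/H/E → run H
t=18: L0/L1/L2 = -/-/E → run E
t=19: (idle)
t=20: (idle)
t=21: (idle)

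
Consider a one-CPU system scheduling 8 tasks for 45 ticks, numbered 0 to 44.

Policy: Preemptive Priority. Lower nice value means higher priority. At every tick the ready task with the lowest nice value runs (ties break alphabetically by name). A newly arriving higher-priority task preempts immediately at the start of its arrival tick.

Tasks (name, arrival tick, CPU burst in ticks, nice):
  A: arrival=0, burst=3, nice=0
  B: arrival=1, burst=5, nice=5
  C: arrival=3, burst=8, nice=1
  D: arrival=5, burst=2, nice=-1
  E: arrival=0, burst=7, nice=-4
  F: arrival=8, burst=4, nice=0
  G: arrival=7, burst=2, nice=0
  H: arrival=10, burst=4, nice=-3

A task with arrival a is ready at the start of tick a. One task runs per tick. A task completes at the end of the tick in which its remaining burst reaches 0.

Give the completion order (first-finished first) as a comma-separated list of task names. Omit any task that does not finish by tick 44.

t=0: ready={A,E} → run E
t=1: ready={A,B,E} → run E
t=2: ready={A,B,E} → run E
t=3: ready={A,B,C,E} → run E
t=4: ready={A,B,C,E} → run E
t=5: ready={A,B,C,D,E} → run E
t=6: ready={A,B,C,D,E} → run E
t=7: ready={A,B,C,D,G} → run D
t=8: ready={A,B,C,D,F,G} → run D
t=9: ready={A,B,C,F,G} → run A
t=10: ready={A,B,C,F,G,H} → run H
t=11: ready={A,B,C,F,G,H} → run H
t=12: ready={A,B,C,F,G,H} → run H
t=13: ready={A,B,C,F,G,H} → run H
t=14: ready={A,B,C,F,G} → run A
t=15: ready={A,B,C,F,G} → run A
t=16: ready={B,C,F,G} → run F
t=17: ready={B,C,F,G} → run F
t=18: ready={B,C,F,G} → run F
t=19: ready={B,C,F,G} → run F
t=20: ready={B,C,G} → run G
t=21: ready={B,C,G} → run G
t=22: ready={B,C} → run C
t=23: ready={B,C} → run C
t=24: ready={B,C} → run C
t=25: ready={B,C} → run C
t=26: ready={B,C} → run C
t=27: ready={B,C} → run C
t=28: ready={B,C} → run C
t=29: ready={B,C} → run C
t=30: ready={B} → run B
t=31: ready={B} → run B
t=32: ready={B} → run B
t=33: ready={B} → run B
t=34: ready={B} → run B
t=35: (idle)
t=36: (idle)
t=37: (idle)
t=38: (idle)
t=39: (idle)
t=40: (idle)
t=41: (idle)
t=42: (idle)
t=43: (idle)
t=44: (idle)

completion order = E, D, H, A, F, G, C, B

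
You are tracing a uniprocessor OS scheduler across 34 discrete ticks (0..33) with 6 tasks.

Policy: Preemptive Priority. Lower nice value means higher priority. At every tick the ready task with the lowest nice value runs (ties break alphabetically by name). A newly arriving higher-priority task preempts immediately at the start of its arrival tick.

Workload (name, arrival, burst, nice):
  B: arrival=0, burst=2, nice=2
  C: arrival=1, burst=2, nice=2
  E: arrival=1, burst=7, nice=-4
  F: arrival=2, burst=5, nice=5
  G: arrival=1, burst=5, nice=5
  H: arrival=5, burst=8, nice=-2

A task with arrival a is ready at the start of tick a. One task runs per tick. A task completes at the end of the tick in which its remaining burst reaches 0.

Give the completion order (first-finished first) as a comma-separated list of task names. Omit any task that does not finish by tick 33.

t=0: ready={B} → run B
t=1: ready={B,C,E,G} → run E
t=2: ready={B,C,E,F,G} → run E
t=3: ready={B,C,E,F,G} → run E
t=4: ready={B,C,E,F,G} → run E
t=5: ready={B,C,E,F,G,H} → run E
t=6: ready={B,C,E,F,G,H} → run E
t=7: ready={B,C,E,F,G,H} → run E
t=8: ready={B,C,F,G,H} → run H
t=9: ready={B,C,F,G,H} → run H
t=10: ready={B,C,F,G,H} → run H
t=11: ready={B,C,F,G,H} → run H
t=12: ready={B,C,F,G,H} → run H
t=13: ready={B,C,F,G,H} → run H
t=14: ready={B,C,F,G,H} → run H
t=15: ready={B,C,F,G,H} → run H
t=16: ready={B,C,F,G} → run B
t=17: ready={C,F,G} → run C
t=18: ready={C,F,G} → run C
t=19: ready={F,G} → run F
t=20: ready={F,G} → run F
t=21: ready={F,G} → run F
t=22: ready={F,G} → run F
t=23: ready={F,G} → run F
t=24: ready={G} → run G
t=25: ready={G} → run G
t=26: ready={G} → run G
t=27: ready={G} → run G
t=28: ready={G} → run G
t=29: (idle)
t=30: (idle)
t=31: (idle)
t=32: (idle)
t=33: (idle)

completion order = E, H, B, C, F, G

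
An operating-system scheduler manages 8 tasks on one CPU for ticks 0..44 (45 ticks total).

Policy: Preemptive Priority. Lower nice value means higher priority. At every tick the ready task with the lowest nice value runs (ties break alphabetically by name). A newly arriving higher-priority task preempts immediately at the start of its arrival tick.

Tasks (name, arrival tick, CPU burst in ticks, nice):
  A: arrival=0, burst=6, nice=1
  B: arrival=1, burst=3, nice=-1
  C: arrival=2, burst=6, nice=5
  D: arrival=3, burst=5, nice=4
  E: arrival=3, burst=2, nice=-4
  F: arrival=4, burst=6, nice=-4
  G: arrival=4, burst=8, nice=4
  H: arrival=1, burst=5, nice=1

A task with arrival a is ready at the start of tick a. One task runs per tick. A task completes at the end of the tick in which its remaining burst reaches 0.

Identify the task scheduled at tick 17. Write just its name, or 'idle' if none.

running at tick 17 = H

t=0: ready={A} → run A
t=1: ready={A,B,H} → run B
t=2: ready={A,B,C,H} → run B
t=3: ready={A,B,C,D,E,H} → run E
t=4: ready={A,B,C,D,E,F,G,H} → run E
t=5: ready={A,B,C,D,F,G,H} → run F
t=6: ready={A,B,C,D,F,G,H} → run F
t=7: ready={A,B,C,D,F,G,H} → run F
t=8: ready={A,B,C,D,F,G,H} → run F
t=9: ready={A,B,C,D,F,G,H} → run F
t=10: ready={A,B,C,D,F,G,H} → run F
t=11: ready={A,B,C,D,G,H} → run B
t=12: ready={A,C,D,G,H} → run A
t=13: ready={A,C,D,G,H} → run A
t=14: ready={A,C,D,G,H} → run A
t=15: ready={A,C,D,G,H} → run A
t=16: ready={A,C,D,G,H} → run A
t=17: ready={C,D,G,H} → run H
t=18: ready={C,D,G,H} → run H
t=19: ready={C,D,G,H} → run H
t=20: ready={C,D,G,H} → run H
t=21: ready={C,D,G,H} → run H
t=22: ready={C,D,G} → run D
t=23: ready={C,D,G} → run D
t=24: ready={C,D,G} → run D
t=25: ready={C,D,G} → run D
t=26: ready={C,D,G} → run D
t=27: ready={C,G} → run G
t=28: ready={C,G} → run G
t=29: ready={C,G} → run G
t=30: ready={C,G} → run G
t=31: ready={C,G} → run G
t=32: ready={C,G} → run G
t=33: ready={C,G} → run G
t=34: ready={C,G} → run G
t=35: ready={C} → run C
t=36: ready={C} → run C
t=37: ready={C} → run C
t=38: ready={C} → run C
t=39: ready={C} → run C
t=40: ready={C} → run C
t=41: (idle)
t=42: (idle)
t=43: (idle)
t=44: (idle)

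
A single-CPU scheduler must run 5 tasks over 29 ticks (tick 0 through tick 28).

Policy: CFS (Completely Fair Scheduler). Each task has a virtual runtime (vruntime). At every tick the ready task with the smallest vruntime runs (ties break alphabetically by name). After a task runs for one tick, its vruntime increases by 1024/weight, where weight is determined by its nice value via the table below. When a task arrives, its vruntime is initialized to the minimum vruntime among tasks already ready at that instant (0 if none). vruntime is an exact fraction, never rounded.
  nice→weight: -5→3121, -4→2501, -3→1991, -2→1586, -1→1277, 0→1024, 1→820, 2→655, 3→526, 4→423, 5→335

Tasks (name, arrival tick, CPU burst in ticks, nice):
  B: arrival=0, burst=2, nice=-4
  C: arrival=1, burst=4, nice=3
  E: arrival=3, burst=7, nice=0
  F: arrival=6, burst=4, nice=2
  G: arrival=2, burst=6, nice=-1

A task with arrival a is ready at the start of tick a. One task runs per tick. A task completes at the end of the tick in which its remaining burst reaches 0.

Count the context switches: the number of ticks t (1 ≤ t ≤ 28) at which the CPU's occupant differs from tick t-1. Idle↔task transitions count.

t=0: vr[B=0] → run B
t=1: vr[B=1024/2501 C=1024/2501] → run B
t=2: vr[C=1024/2501 G=1024/2501] → run C
t=3: vr[C=1549824/657763 E=1024/2501 G=1024/2501] → run E
t=4: vr[C=1549824/657763 E=3525/2501 G=1024/2501] → run G
t=5: vr[C=1549824/657763 E=3525/2501 G=3868672/3193777] → run G
t=6: vr[C=1549824/657763 E=3525/2501 F=3525/2501 G=6429696/3193777] → run E
t=7: vr[C=1549824/657763 E=6026/2501 F=3525/2501 G=6429696/3193777] → run F
t=8: vr[C=1549824/657763 E=6026/2501 F=4869899/1638155 G=6429696/3193777] → run G
t=9: vr[C=1549824/657763 E=6026/2501 F=4869899/1638155 G=8990720/3193777] → run C
t=10: vr[C=2830336/657763 E=6026/2501 F=4869899/1638155 G=8990720/3193777] → run E
t=11: vr[C=2830336/657763 E=8527/2501 F=4869899/1638155 G=8990720/3193777] → run G
t=12: vr[C=2830336/657763 E=8527/2501 F=4869899/1638155 G=11551744/3193777] → run F
t=13: vr[C=2830336/657763 E=8527/2501 F=7430923/1638155 G=11551744/3193777] → run E
t=14: vr[C=2830336/657763 E=11028/2501 F=7430923/1638155 G=11551744/3193777] → run G
t=15: vr[C=2830336/657763 E=11028/2501 F=7430923/1638155 G=14112768/3193777] → run C
t=16: vr[C=4110848/657763 E=11028/2501 F=7430923/1638155 G=14112768/3193777] → run E
t=17: vr[C=4110848/657763 E=13529/2501 F=7430923/1638155 G=14112768/3193777] → run G
t=18: vr[C=4110848/657763 E=13529/2501 F=7430923/1638155] → run F
t=19: vr[C=4110848/657763 E=13529/2501 F=9991947/1638155] → run E
t=20: vr[C=4110848/657763 E=16030/2501 F=9991947/1638155] → run F
t=21: vr[C=4110848/657763 E=16030/2501] → run C
t=22: vr[E=16030/2501] → run E
t=23: (idle)
t=24: (idle)
t=25: (idle)
t=26: (idle)
t=27: (idle)
t=28: (idle)

context switches = 21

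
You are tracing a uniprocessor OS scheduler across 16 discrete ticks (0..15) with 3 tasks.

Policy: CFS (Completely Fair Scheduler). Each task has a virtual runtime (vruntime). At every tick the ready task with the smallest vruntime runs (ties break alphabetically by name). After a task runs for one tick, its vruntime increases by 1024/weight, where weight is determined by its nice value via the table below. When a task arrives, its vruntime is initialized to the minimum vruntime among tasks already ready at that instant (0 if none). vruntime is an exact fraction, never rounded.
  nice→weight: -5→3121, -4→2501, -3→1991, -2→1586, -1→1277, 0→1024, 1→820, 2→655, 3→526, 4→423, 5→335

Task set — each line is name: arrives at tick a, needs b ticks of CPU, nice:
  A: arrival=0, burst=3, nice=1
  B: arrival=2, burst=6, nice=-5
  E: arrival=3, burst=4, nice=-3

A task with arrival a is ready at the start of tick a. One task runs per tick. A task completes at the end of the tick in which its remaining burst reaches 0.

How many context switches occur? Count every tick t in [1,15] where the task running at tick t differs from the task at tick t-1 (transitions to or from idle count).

context switches = 10

t=0: vr[A=0] → run A
t=1: vr[A=256/205] → run A
t=2: vr[A=512/205 B=512/205] → run A
t=3: vr[B=512/205 E=512/205] → run B
t=4: vr[B=1807872/639805 E=512/205] → run E
t=5: vr[B=1807872/639805 E=1229312/408155] → run B
t=6: vr[B=2017792/639805 E=1229312/408155] → run E
t=7: vr[B=2017792/639805 E=1439232/408155] → run B
t=8: vr[B=2227712/639805 E=1439232/408155] → run B
t=9: vr[B=2437632/639805 E=1439232/408155] → run E
t=10: vr[B=2437632/639805 E=1649152/408155] → run B
t=11: vr[B=2647552/639805 E=1649152/408155] → run E
t=12: vr[B=2647552/639805] → run B
t=13: (idle)
t=14: (idle)
t=15: (idle)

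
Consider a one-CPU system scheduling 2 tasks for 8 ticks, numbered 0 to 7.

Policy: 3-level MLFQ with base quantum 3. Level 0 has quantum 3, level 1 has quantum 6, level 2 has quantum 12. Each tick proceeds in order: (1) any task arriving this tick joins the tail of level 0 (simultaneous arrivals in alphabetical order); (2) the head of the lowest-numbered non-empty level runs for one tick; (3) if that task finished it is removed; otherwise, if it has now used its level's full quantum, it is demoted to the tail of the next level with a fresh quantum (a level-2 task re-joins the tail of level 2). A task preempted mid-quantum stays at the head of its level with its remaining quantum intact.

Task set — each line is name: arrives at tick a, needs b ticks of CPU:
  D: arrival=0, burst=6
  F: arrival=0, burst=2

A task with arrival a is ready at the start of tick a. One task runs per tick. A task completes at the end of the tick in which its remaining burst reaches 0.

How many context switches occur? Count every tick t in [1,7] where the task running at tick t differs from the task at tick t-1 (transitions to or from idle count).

context switches = 2

t=0: L0/L1/L2 = DF/-/- → run D
t=1: L0/L1/L2 = DF/-/- → run D
t=2: L0/L1/L2 = DF/-/- → run D
t=3: L0/L1/L2 = F/D/- → run F
t=4: L0/L1/L2 = F/D/- → run F
t=5: L0/L1/L2 = -/D/- → run D
t=6: L0/L1/L2 = -/D/- → run D
t=7: L0/L1/L2 = -/D/- → run D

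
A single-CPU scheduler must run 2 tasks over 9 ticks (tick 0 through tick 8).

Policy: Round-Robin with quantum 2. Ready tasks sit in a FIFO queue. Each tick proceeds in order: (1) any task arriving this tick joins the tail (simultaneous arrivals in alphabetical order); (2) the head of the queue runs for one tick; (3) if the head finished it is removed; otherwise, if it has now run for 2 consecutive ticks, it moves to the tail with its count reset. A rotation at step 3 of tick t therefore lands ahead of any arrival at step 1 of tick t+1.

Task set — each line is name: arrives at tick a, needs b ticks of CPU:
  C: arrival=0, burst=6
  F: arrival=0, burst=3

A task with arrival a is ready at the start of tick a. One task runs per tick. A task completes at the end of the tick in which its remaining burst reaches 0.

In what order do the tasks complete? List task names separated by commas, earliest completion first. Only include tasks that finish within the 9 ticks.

completion order = F, C

t=0: queue=[C,F] q_used=0 → run C
t=1: queue=[C,F] q_used=1 → run C
t=2: queue=[F,C] q_used=0 → run F
t=3: queue=[F,C] q_used=1 → run F
t=4: queue=[C,F] q_used=0 → run C
t=5: queue=[C,F] q_used=1 → run C
t=6: queue=[F,C] q_used=0 → run F
t=7: queue=[C] q_used=0 → run C
t=8: queue=[C] q_used=1 → run C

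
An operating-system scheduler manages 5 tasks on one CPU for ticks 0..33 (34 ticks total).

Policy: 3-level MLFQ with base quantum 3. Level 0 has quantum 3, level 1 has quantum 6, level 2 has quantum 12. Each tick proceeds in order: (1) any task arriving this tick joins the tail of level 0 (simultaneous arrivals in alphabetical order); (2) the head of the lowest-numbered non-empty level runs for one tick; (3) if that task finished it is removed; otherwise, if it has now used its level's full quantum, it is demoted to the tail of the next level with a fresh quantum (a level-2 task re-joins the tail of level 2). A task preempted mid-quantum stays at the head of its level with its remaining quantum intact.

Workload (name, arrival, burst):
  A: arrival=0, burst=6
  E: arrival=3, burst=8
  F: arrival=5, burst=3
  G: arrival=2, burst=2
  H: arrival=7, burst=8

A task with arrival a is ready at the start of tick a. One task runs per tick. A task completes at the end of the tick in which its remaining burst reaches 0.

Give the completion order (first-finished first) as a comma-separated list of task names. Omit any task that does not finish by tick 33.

t=0: L0/L1/L2 = A/-/- → run A
t=1: L0/L1/L2 = A/-/- → run A
t=2: L0/L1/L2 = AG/-/- → run A
t=3: L0/L1/L2 = GE/A/- → run G
t=4: L0/L1/L2 = GE/A/- → run G
t=5: L0/L1/L2 = EF/A/- → run E
t=6: L0/L1/L2 = EF/A/- → run E
t=7: L0/L1/L2 = EFH/A/- → run E
t=8: L0/L1/L2 = FH/AE/- → run F
t=9: L0/L1/L2 = FH/AE/- → run F
t=10: L0/L1/L2 = FH/AE/- → run F
t=11: L0/L1/L2 = H/AE/- → run H
t=12: L0/L1/L2 = H/AE/- → run H
t=13: L0/L1/L2 = H/AE/- → run H
t=14: L0/L1/L2 = -/AEH/- → run A
t=15: L0/L1/L2 = -/AEH/- → run A
t=16: L0/L1/L2 = -/AEH/- → run A
t=17: L0/L1/L2 = -/EH/- → run E
t=18: L0/L1/L2 = -/EH/- → run E
t=19: L0/L1/L2 = -/EH/- → run E
t=20: L0/L1/L2 = -/EH/- → run E
t=21: L0/L1/L2 = -/EH/- → run E
t=22: L0/L1/L2 = -/H/- → run H
t=23: L0/L1/L2 = -/H/- → run H
t=24: L0/L1/L2 = -/H/- → run H
t=25: L0/L1/L2 = -/H/- → run H
t=26: L0/L1/L2 = -/H/- → run H
t=27: (idle)
t=28: (idle)
t=29: (idle)
t=30: (idle)
t=31: (idle)
t=32: (idle)
t=33: (idle)

completion order = G, F, A, E, H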